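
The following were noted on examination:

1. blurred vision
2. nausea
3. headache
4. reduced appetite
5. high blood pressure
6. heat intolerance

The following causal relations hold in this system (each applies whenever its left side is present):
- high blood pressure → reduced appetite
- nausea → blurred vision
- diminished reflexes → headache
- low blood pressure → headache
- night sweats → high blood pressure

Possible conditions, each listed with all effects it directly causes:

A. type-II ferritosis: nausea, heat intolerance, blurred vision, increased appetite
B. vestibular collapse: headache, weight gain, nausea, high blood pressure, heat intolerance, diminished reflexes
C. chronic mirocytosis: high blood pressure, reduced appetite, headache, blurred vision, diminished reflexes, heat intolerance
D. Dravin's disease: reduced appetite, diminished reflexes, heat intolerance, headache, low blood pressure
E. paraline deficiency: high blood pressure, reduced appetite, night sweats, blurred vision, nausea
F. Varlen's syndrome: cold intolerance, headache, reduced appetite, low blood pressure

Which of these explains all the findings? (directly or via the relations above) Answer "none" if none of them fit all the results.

B

Testing each hypothesis:
(A) type-II ferritosis — blurred vision +; nausea +; headache -; reduced appetite -; high blood pressure -; heat intolerance +
(B) vestibular collapse — accounts for every observation (blurred vision via nausea → blurred vision)
(C) chronic mirocytosis — blurred vision +; nausea -; headache +; reduced appetite +; high blood pressure +; heat intolerance +
(D) Dravin's disease — blurred vision -; nausea -; headache +; reduced appetite +; high blood pressure -; heat intolerance +
(E) paraline deficiency — does not account for headache, heat intolerance
(F) Varlen's syndrome — fails on blurred vision, nausea, high blood pressure, heat intolerance (predicts low blood pressure, not high blood pressure; predicts cold intolerance, not heat intolerance)
(B) alone accounts for all the evidence.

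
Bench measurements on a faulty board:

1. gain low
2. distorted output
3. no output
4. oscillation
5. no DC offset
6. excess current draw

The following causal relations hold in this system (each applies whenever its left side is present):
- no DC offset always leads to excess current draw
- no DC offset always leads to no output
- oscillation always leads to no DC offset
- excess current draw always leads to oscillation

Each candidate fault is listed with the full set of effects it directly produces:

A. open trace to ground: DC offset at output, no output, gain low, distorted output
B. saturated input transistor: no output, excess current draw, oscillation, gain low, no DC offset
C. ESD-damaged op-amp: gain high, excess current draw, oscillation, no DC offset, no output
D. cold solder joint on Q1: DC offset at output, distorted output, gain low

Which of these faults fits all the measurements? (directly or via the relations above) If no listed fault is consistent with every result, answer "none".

Per-candidate check:
(A) open trace to ground — fails on oscillation, no DC offset, excess current draw (predicts DC offset at output, not no DC offset)
(B) saturated input transistor — gain low ✓; distorted output ✗; no output ✓; oscillation ✓; no DC offset ✓; excess current draw ✓
(C) ESD-damaged op-amp — fails on gain low, distorted output (predicts gain high, not gain low)
(D) cold solder joint on Q1 — fails on no output, oscillation, no DC offset, excess current draw (predicts DC offset at output, not no DC offset)
No candidate is consistent with all observations.

none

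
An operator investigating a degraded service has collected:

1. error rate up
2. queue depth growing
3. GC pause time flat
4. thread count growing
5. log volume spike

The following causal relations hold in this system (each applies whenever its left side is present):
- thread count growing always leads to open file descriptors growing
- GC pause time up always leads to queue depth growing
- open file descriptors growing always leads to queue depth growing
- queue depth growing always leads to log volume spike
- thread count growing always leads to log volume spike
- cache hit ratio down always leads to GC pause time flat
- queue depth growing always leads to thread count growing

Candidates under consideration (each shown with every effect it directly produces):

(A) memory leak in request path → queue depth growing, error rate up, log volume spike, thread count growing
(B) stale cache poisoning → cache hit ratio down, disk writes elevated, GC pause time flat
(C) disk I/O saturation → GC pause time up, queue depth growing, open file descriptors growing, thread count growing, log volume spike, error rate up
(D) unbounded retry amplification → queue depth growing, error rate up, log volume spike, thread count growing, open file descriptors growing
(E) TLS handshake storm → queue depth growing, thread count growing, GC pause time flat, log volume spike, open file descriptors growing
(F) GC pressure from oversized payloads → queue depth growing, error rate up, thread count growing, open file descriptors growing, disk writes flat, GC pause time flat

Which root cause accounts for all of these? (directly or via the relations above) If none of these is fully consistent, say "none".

Testing each hypothesis:
(A) memory leak in request path — error rate up +; queue depth growing +; GC pause time flat -; thread count growing +; log volume spike +
(B) stale cache poisoning — does not account for error rate up, queue depth growing, thread count growing, log volume spike
(C) disk I/O saturation — error rate up +; queue depth growing +; GC pause time flat -; thread count growing +; log volume spike +
(D) unbounded retry amplification — error rate up +; queue depth growing +; GC pause time flat -; thread count growing +; log volume spike +
(E) TLS handshake storm — error rate up -; queue depth growing +; GC pause time flat +; thread count growing +; log volume spike +
(F) GC pressure from oversized payloads — error rate up +; queue depth growing +; GC pause time flat +; thread count growing +; log volume spike + (by queue depth growing → log volume spike)
Only (F) is consistent with every observation.

F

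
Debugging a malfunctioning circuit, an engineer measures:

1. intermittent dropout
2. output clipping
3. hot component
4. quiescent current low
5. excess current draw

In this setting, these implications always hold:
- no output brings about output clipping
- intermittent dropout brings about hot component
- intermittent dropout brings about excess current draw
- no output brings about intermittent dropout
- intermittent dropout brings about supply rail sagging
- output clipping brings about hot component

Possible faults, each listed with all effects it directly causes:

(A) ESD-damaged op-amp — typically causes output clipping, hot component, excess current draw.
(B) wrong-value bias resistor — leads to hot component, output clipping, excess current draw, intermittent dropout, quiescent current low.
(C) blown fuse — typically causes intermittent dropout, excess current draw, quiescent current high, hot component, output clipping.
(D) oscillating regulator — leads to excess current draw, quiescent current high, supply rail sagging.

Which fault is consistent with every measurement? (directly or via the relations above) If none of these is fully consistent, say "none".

B

Per-candidate check:
(A) ESD-damaged op-amp — intermittent dropout NO; output clipping yes; hot component yes; quiescent current low NO; excess current draw yes
(B) wrong-value bias resistor — accounts for every observation
(C) blown fuse — intermittent dropout yes; output clipping yes; hot component yes; quiescent current low NO; excess current draw yes
(D) oscillating regulator — intermittent dropout NO; output clipping NO; hot component NO; quiescent current low NO; excess current draw yes
Only (B) is consistent with every observation.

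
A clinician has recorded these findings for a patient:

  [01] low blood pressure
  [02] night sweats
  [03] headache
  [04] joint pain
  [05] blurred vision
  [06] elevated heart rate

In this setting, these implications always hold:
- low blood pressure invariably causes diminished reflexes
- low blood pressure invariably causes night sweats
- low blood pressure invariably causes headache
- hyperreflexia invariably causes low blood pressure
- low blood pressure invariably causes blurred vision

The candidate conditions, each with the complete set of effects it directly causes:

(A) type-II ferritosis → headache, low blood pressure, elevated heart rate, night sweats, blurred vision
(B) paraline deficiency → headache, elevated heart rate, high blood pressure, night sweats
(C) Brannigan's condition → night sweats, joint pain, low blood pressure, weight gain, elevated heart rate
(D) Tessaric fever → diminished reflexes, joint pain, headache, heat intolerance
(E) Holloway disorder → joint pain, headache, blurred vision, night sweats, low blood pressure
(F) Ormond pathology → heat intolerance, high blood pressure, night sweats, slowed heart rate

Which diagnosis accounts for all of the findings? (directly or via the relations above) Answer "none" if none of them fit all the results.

Checking each candidate against the observations:
(A) type-II ferritosis — low blood pressure +; night sweats +; headache +; joint pain -; blurred vision +; elevated heart rate +
(B) paraline deficiency — fails on low blood pressure, joint pain, blurred vision (predicts high blood pressure, not low blood pressure)
(C) Brannigan's condition — accounts for every observation (headache via low blood pressure → headache)
(D) Tessaric fever — does not account for low blood pressure, night sweats, blurred vision, elevated heart rate
(E) Holloway disorder — does not account for elevated heart rate
(F) Ormond pathology — low blood pressure -; night sweats +; headache -; joint pain -; blurred vision -; elevated heart rate -
(C) is the only candidate with no mismatches.

C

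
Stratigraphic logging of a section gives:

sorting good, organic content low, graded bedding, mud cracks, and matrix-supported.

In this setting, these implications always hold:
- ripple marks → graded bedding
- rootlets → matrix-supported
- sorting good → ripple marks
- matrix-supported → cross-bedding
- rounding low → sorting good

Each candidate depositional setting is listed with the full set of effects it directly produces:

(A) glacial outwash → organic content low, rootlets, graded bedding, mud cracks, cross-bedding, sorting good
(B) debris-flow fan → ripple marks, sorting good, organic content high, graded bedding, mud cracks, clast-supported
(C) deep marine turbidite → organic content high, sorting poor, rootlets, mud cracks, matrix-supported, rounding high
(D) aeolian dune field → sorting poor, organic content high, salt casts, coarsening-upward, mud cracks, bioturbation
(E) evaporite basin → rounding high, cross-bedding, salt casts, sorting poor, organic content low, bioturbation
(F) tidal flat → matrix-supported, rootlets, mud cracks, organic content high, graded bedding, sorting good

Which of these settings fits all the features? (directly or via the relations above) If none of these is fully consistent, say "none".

Per-candidate check:
(A) glacial outwash — sorting good +; organic content low +; graded bedding +; mud cracks +; matrix-supported + (via rootlets → matrix-supported)
(B) debris-flow fan — fails on organic content low, matrix-supported (predicts organic content high, not organic content low; predicts clast-supported, not matrix-supported)
(C) deep marine turbidite — fails on sorting good, organic content low, graded bedding (predicts sorting poor, not sorting good; predicts organic content high, not organic content low)
(D) aeolian dune field — fails on sorting good, organic content low, graded bedding, matrix-supported (predicts sorting poor, not sorting good; predicts organic content high, not organic content low)
(E) evaporite basin — sorting good -; organic content low +; graded bedding -; mud cracks -; matrix-supported -
(F) tidal flat — sorting good +; organic content low -; graded bedding +; mud cracks +; matrix-supported +
Only (A) is consistent with every observation.

A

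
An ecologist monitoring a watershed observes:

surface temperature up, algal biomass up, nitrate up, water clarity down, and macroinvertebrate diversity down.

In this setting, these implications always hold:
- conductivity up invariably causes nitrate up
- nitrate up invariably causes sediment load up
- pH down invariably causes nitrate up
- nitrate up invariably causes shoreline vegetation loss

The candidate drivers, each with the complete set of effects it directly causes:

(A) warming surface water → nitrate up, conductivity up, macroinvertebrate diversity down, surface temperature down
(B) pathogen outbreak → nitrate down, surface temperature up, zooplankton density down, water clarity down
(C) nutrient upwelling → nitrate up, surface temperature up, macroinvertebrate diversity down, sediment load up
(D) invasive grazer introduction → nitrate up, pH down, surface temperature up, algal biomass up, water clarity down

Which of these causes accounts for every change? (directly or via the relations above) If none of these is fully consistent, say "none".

none

For each candidate, compare predicted effects to what was observed:
(A) warming surface water — surface temperature up -; algal biomass up -; nitrate up +; water clarity down -; macroinvertebrate diversity down +
(B) pathogen outbreak — fails on algal biomass up, nitrate up, macroinvertebrate diversity down (predicts nitrate down, not nitrate up)
(C) nutrient upwelling — does not account for algal biomass up, water clarity down
(D) invasive grazer introduction — does not account for macroinvertebrate diversity down
None of the listed candidates fits everything.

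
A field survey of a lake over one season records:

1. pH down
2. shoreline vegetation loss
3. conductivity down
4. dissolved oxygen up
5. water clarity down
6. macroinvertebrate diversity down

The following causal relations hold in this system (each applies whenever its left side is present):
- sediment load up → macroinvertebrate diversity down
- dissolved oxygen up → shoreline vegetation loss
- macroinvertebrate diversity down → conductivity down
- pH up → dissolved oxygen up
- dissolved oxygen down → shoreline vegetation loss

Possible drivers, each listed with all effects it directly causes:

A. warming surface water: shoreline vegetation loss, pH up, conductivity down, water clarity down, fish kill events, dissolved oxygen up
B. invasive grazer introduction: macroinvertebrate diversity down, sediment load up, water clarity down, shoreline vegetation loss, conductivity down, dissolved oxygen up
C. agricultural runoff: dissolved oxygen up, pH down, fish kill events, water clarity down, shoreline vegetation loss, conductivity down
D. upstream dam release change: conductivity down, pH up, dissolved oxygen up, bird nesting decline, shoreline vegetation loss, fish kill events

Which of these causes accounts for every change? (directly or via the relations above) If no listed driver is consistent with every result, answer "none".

Checking each candidate against the observations:
(A) warming surface water — pH down miss; shoreline vegetation loss match; conductivity down match; dissolved oxygen up match; water clarity down match; macroinvertebrate diversity down miss
(B) invasive grazer introduction — does not account for pH down
(C) agricultural runoff — does not account for macroinvertebrate diversity down
(D) upstream dam release change — fails on pH down, water clarity down, macroinvertebrate diversity down (predicts pH up, not pH down)
Every candidate fails on at least one observation.

none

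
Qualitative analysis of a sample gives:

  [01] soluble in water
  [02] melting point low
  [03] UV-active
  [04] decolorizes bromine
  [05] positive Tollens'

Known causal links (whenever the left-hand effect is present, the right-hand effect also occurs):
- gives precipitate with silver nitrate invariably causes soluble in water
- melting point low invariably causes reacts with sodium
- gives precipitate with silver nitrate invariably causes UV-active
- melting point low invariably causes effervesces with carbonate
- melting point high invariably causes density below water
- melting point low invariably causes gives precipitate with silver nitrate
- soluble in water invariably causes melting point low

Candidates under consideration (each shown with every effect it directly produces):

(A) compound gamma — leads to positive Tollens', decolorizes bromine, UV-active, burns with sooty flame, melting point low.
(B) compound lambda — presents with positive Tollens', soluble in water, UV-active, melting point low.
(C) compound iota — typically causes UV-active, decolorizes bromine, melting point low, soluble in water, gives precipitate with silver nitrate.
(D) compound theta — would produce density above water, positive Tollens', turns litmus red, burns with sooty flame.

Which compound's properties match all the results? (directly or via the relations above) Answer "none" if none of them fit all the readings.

A

Checking each candidate against the observations:
(A) compound gamma — accounts for every observation (soluble in water via melting point low → gives precipitate with silver nitrate → soluble in water)
(B) compound lambda — does not account for decolorizes bromine
(C) compound iota — soluble in water match; melting point low match; UV-active match; decolorizes bromine match; positive Tollens' miss
(D) compound theta — does not account for soluble in water, melting point low, UV-active, decolorizes bromine
(A) alone accounts for all the evidence.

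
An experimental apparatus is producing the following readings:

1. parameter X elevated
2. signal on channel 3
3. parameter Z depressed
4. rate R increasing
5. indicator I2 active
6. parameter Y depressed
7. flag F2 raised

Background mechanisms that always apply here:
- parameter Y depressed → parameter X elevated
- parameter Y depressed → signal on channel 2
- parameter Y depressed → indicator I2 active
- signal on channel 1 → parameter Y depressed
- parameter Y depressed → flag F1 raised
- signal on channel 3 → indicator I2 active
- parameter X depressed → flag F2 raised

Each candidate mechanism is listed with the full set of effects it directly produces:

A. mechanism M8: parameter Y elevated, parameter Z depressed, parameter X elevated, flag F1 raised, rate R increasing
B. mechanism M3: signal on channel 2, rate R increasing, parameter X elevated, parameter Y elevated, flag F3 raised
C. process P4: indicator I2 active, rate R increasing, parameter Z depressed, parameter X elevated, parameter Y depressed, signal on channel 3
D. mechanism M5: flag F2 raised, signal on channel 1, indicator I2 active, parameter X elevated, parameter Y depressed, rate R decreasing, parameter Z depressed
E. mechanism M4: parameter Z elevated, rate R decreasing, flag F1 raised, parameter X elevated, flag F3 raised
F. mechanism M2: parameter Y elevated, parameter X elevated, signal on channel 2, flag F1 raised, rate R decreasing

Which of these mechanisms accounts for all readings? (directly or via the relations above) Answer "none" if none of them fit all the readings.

none

Testing each hypothesis:
(A) mechanism M8 — fails on signal on channel 3, indicator I2 active, parameter Y depressed, flag F2 raised (predicts parameter Y elevated, not parameter Y depressed)
(B) mechanism M3 — fails on signal on channel 3, parameter Z depressed, indicator I2 active, parameter Y depressed, flag F2 raised (predicts parameter Y elevated, not parameter Y depressed)
(C) process P4 — parameter X elevated match; signal on channel 3 match; parameter Z depressed match; rate R increasing match; indicator I2 active match; parameter Y depressed match; flag F2 raised miss
(D) mechanism M5 — parameter X elevated match; signal on channel 3 miss; parameter Z depressed match; rate R increasing miss; indicator I2 active match; parameter Y depressed match; flag F2 raised match
(E) mechanism M4 — parameter X elevated match; signal on channel 3 miss; parameter Z depressed miss; rate R increasing miss; indicator I2 active miss; parameter Y depressed miss; flag F2 raised miss
(F) mechanism M2 — parameter X elevated match; signal on channel 3 miss; parameter Z depressed miss; rate R increasing miss; indicator I2 active miss; parameter Y depressed miss; flag F2 raised miss
None of the listed candidates fits everything.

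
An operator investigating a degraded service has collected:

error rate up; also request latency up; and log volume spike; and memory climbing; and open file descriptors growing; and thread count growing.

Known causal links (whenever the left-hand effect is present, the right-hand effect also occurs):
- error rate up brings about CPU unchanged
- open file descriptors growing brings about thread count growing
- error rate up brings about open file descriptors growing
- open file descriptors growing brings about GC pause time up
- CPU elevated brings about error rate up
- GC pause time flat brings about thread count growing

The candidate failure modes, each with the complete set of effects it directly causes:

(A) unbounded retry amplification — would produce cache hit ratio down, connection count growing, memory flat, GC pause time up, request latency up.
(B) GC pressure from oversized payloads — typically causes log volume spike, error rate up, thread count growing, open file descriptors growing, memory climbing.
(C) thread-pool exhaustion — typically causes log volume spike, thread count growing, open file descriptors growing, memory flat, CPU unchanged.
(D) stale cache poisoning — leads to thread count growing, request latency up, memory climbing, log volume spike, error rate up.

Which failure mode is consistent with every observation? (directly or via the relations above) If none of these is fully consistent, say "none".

D

Testing each hypothesis:
(A) unbounded retry amplification — error rate up miss; request latency up match; log volume spike miss; memory climbing miss; open file descriptors growing miss; thread count growing miss
(B) GC pressure from oversized payloads — error rate up match; request latency up miss; log volume spike match; memory climbing match; open file descriptors growing match; thread count growing match
(C) thread-pool exhaustion — error rate up miss; request latency up miss; log volume spike match; memory climbing miss; open file descriptors growing match; thread count growing match
(D) stale cache poisoning — error rate up match; request latency up match; log volume spike match; memory climbing match; open file descriptors growing match (through error rate up → open file descriptors growing); thread count growing match
Only (D) is consistent with every observation.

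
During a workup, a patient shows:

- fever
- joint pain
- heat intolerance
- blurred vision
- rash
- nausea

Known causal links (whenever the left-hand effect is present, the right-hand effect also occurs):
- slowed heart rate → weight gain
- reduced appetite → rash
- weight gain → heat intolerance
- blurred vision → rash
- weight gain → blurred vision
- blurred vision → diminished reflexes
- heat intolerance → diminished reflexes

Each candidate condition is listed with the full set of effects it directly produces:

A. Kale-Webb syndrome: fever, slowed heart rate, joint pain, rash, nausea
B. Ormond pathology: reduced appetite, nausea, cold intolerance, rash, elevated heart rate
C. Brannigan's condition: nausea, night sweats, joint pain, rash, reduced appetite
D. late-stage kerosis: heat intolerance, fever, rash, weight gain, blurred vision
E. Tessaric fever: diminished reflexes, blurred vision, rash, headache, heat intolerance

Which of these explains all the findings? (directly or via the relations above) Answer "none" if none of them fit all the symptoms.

Checking each candidate against the observations:
(A) Kale-Webb syndrome — fever match; joint pain match; heat intolerance match (by slowed heart rate → weight gain → heat intolerance); blurred vision match (by slowed heart rate → weight gain → blurred vision); rash match; nausea match
(B) Ormond pathology — fails on fever, joint pain, heat intolerance, blurred vision (predicts cold intolerance, not heat intolerance)
(C) Brannigan's condition — does not account for fever, heat intolerance, blurred vision
(D) late-stage kerosis — fever match; joint pain miss; heat intolerance match; blurred vision match; rash match; nausea miss
(E) Tessaric fever — fever miss; joint pain miss; heat intolerance match; blurred vision match; rash match; nausea miss
Only (A) is consistent with every observation.

A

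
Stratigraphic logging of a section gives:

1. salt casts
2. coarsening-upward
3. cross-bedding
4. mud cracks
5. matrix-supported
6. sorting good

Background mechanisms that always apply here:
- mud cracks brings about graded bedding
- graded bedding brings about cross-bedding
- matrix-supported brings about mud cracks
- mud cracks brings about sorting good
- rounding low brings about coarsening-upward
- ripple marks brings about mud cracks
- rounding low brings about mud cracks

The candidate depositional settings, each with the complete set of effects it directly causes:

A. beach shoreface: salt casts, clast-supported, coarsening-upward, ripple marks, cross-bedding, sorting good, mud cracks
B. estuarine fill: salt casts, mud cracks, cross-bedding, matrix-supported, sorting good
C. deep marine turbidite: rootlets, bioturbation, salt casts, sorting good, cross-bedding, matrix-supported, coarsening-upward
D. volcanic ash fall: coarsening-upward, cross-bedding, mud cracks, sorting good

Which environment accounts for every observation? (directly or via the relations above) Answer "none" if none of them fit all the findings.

Testing each hypothesis:
(A) beach shoreface — salt casts +; coarsening-upward +; cross-bedding +; mud cracks +; matrix-supported -; sorting good +
(B) estuarine fill — salt casts +; coarsening-upward -; cross-bedding +; mud cracks +; matrix-supported +; sorting good +
(C) deep marine turbidite — salt casts +; coarsening-upward +; cross-bedding +; mud cracks + (via matrix-supported → mud cracks); matrix-supported +; sorting good +
(D) volcanic ash fall — salt casts -; coarsening-upward +; cross-bedding +; mud cracks +; matrix-supported -; sorting good +
Only (C) is consistent with every observation.

C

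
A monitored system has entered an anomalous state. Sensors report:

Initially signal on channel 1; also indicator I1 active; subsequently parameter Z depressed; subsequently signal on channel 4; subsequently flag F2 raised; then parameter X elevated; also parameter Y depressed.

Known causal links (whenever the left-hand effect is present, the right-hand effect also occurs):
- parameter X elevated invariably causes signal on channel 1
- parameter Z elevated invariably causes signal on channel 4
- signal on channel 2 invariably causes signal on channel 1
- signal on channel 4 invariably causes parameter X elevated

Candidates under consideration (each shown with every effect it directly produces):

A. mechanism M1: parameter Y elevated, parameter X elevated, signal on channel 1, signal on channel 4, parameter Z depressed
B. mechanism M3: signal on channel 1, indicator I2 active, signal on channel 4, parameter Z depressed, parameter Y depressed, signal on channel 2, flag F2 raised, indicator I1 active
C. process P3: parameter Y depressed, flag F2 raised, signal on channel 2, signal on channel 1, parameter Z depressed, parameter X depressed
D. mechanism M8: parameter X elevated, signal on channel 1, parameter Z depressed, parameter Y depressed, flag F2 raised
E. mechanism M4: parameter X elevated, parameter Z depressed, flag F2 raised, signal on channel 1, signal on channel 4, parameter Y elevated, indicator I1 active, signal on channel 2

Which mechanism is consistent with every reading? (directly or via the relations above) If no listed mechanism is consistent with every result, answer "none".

B

For each candidate, compare predicted effects to what was observed:
(A) mechanism M1 — fails on indicator I1 active, flag F2 raised, parameter Y depressed (predicts parameter Y elevated, not parameter Y depressed)
(B) mechanism M3 — accounts for every observation (parameter X elevated by signal on channel 4 → parameter X elevated)
(C) process P3 — signal on channel 1 ✓; indicator I1 active ✗; parameter Z depressed ✓; signal on channel 4 ✗; flag F2 raised ✓; parameter X elevated ✗; parameter Y depressed ✓
(D) mechanism M8 — signal on channel 1 ✓; indicator I1 active ✗; parameter Z depressed ✓; signal on channel 4 ✗; flag F2 raised ✓; parameter X elevated ✓; parameter Y depressed ✓
(E) mechanism M4 — fails on parameter Y depressed (predicts parameter Y elevated, not parameter Y depressed)
(B) is the only candidate with no mismatches.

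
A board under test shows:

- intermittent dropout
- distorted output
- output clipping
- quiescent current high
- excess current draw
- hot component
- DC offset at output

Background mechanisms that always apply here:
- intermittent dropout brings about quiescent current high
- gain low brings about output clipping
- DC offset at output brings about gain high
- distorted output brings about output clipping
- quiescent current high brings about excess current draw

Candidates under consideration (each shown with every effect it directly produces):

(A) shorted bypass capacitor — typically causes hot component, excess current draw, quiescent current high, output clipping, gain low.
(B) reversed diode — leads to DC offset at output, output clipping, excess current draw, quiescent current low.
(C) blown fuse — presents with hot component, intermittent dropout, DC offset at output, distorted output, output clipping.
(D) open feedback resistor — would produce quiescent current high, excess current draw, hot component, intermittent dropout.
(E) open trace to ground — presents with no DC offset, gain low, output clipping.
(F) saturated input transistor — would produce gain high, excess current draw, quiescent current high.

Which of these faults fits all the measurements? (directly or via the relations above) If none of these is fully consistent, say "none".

C

Testing each hypothesis:
(A) shorted bypass capacitor — intermittent dropout -; distorted output -; output clipping +; quiescent current high +; excess current draw +; hot component +; DC offset at output -
(B) reversed diode — intermittent dropout -; distorted output -; output clipping +; quiescent current high -; excess current draw +; hot component -; DC offset at output +
(C) blown fuse — intermittent dropout +; distorted output +; output clipping +; quiescent current high + (via intermittent dropout → quiescent current high); excess current draw + (via intermittent dropout → quiescent current high → excess current draw); hot component +; DC offset at output +
(D) open feedback resistor — does not account for distorted output, output clipping, DC offset at output
(E) open trace to ground — intermittent dropout -; distorted output -; output clipping +; quiescent current high -; excess current draw -; hot component -; DC offset at output -
(F) saturated input transistor — does not account for intermittent dropout, distorted output, output clipping, hot component, DC offset at output
Only (C) is consistent with every observation.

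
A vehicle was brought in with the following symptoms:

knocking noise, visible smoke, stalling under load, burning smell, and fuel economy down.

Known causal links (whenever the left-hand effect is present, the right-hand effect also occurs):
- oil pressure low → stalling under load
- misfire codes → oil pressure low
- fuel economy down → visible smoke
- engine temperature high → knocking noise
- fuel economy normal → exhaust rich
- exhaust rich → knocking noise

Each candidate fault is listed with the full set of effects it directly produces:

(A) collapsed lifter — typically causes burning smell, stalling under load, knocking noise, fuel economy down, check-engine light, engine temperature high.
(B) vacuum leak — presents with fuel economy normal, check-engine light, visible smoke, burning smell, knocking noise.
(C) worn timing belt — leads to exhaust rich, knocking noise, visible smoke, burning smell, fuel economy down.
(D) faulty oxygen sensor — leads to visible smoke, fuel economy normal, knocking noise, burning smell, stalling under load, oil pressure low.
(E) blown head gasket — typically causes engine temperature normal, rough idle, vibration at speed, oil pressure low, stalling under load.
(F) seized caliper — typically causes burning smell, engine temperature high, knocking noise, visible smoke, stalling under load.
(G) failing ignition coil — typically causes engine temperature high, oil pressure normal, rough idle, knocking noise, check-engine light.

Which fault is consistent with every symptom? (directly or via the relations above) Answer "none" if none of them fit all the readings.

For each candidate, compare predicted effects to what was observed:
(A) collapsed lifter — knocking noise yes; visible smoke yes (through fuel economy down → visible smoke); stalling under load yes; burning smell yes; fuel economy down yes
(B) vacuum leak — fails on stalling under load, fuel economy down (predicts fuel economy normal, not fuel economy down)
(C) worn timing belt — knocking noise yes; visible smoke yes; stalling under load NO; burning smell yes; fuel economy down yes
(D) faulty oxygen sensor — knocking noise yes; visible smoke yes; stalling under load yes; burning smell yes; fuel economy down NO
(E) blown head gasket — knocking noise NO; visible smoke NO; stalling under load yes; burning smell NO; fuel economy down NO
(F) seized caliper — knocking noise yes; visible smoke yes; stalling under load yes; burning smell yes; fuel economy down NO
(G) failing ignition coil — does not account for visible smoke, stalling under load, burning smell, fuel economy down
Only (A) is consistent with every observation.

A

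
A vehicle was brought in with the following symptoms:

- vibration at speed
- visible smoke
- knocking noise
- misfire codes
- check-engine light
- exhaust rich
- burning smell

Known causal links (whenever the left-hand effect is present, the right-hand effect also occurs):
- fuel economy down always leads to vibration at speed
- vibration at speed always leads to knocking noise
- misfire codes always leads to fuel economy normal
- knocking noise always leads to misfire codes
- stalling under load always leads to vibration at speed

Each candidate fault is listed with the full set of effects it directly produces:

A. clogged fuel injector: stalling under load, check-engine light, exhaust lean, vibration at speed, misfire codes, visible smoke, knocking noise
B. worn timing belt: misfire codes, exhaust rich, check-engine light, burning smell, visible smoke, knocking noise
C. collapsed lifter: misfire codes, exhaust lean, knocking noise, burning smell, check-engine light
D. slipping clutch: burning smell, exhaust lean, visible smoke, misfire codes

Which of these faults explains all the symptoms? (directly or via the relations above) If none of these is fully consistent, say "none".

Per-candidate check:
(A) clogged fuel injector — vibration at speed yes; visible smoke yes; knocking noise yes; misfire codes yes; check-engine light yes; exhaust rich NO; burning smell NO
(B) worn timing belt — does not account for vibration at speed
(C) collapsed lifter — vibration at speed NO; visible smoke NO; knocking noise yes; misfire codes yes; check-engine light yes; exhaust rich NO; burning smell yes
(D) slipping clutch — fails on vibration at speed, knocking noise, check-engine light, exhaust rich (predicts exhaust lean, not exhaust rich)
No candidate is consistent with all observations.

none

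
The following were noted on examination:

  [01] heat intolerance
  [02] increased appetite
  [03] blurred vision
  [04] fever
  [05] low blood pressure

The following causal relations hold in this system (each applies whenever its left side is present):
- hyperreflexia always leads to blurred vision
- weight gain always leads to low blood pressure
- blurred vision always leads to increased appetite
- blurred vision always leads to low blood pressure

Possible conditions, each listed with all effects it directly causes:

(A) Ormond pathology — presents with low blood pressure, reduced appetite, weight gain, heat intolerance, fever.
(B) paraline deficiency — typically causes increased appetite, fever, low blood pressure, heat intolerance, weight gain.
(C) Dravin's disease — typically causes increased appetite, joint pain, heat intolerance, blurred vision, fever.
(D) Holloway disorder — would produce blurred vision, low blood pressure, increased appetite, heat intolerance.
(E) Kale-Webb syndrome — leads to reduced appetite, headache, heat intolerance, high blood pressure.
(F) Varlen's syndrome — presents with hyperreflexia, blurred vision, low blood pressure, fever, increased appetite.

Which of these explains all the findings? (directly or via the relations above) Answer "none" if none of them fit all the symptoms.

Per-candidate check:
(A) Ormond pathology — fails on increased appetite, blurred vision (predicts reduced appetite, not increased appetite)
(B) paraline deficiency — does not account for blurred vision
(C) Dravin's disease — accounts for every observation (low blood pressure via blurred vision → low blood pressure)
(D) Holloway disorder — heat intolerance yes; increased appetite yes; blurred vision yes; fever NO; low blood pressure yes
(E) Kale-Webb syndrome — heat intolerance yes; increased appetite NO; blurred vision NO; fever NO; low blood pressure NO
(F) Varlen's syndrome — heat intolerance NO; increased appetite yes; blurred vision yes; fever yes; low blood pressure yes
Only (C) is consistent with every observation.

C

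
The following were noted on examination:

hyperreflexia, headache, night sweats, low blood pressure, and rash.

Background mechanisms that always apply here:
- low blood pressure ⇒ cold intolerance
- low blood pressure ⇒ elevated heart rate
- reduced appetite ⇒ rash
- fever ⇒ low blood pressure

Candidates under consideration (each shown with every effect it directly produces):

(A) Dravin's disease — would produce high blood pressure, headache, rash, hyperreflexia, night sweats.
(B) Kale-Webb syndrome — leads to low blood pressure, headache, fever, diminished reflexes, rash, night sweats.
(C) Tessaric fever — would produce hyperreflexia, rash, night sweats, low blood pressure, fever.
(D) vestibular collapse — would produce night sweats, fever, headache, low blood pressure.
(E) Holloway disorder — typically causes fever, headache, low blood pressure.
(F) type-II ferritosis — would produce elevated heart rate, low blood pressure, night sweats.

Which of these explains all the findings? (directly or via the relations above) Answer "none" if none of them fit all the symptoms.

none

Per-candidate check:
(A) Dravin's disease — hyperreflexia +; headache +; night sweats +; low blood pressure -; rash +
(B) Kale-Webb syndrome — hyperreflexia -; headache +; night sweats +; low blood pressure +; rash +
(C) Tessaric fever — hyperreflexia +; headache -; night sweats +; low blood pressure +; rash +
(D) vestibular collapse — does not account for hyperreflexia, rash
(E) Holloway disorder — hyperreflexia -; headache +; night sweats -; low blood pressure +; rash -
(F) type-II ferritosis — hyperreflexia -; headache -; night sweats +; low blood pressure +; rash -
None of the listed candidates fits everything.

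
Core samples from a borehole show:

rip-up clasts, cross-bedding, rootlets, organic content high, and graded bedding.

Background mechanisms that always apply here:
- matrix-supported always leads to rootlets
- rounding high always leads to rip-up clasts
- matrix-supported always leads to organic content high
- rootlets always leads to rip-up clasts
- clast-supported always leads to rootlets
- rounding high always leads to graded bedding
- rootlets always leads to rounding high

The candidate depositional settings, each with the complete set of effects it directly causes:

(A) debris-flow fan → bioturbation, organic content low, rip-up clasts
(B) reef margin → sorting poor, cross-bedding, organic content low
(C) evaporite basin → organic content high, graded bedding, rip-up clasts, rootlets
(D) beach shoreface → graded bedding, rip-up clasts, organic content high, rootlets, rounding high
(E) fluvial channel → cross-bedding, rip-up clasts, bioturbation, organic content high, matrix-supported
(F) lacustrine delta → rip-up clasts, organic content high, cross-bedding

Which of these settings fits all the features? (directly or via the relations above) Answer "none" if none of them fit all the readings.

E

For each candidate, compare predicted effects to what was observed:
(A) debris-flow fan — rip-up clasts yes; cross-bedding NO; rootlets NO; organic content high NO; graded bedding NO
(B) reef margin — rip-up clasts NO; cross-bedding yes; rootlets NO; organic content high NO; graded bedding NO
(C) evaporite basin — rip-up clasts yes; cross-bedding NO; rootlets yes; organic content high yes; graded bedding yes
(D) beach shoreface — rip-up clasts yes; cross-bedding NO; rootlets yes; organic content high yes; graded bedding yes
(E) fluvial channel — accounts for every observation (rootlets through matrix-supported → rootlets)
(F) lacustrine delta — does not account for rootlets, graded bedding
Only (E) is consistent with every observation.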